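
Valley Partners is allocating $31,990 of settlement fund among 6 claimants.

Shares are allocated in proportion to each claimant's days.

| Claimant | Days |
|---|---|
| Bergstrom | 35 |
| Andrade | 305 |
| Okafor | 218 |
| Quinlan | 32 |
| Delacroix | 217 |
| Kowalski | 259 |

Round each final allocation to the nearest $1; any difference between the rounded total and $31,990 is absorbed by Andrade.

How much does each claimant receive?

Bergstrom: $1,050 | Andrade: $9,154 | Okafor: $6,542 | Quinlan: $960 | Delacroix: $6,512 | Kowalski: $7,772

Days total: 1,066.
Unrounded shares: Bergstrom 35/1,066 × $31,990 = 1,050.33; Andrade 305/1,066 × $31,990 = 9,152.86; Okafor 218/1,066 × $31,990 = 6,542.05; Quinlan 32/1,066 × $31,990 = 960.30; Delacroix 217/1,066 × $31,990 = 6,512.04; Kowalski 259/1,066 × $31,990 = 7,772.43.
At nearest $1: Bergstrom $1,050; Andrade $9,153; Okafor $6,542; Quinlan $960; Delacroix $6,512; Kowalski $7,772. Sum = $31,989.
Difference $31,990 − $31,989 = +$1 applied to Andrade: Andrade becomes $9,154.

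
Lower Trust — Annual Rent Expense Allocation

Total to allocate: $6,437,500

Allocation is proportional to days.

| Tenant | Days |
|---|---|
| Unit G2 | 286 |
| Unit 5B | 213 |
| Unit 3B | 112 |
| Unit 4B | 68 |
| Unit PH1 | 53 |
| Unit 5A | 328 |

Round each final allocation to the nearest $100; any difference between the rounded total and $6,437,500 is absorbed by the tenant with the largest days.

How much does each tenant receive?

Sum of days: 1,060.
Unrounded shares: Unit G2 286/1,060 × $6,437,500 = 1,736,910.38; Unit 5B 213/1,060 × $6,437,500 = 1,293,573.11; Unit 3B 112/1,060 × $6,437,500 = 680,188.68; Unit 4B 68/1,060 × $6,437,500 = 412,971.70; Unit PH1 53/1,060 × $6,437,500 = 321,875.00; Unit 5A 328/1,060 × $6,437,500 = 1,991,981.13.
After rounding ($100): Unit G2 $1,736,900; Unit 5B $1,293,600; Unit 3B $680,200; Unit 4B $413,000; Unit PH1 $321,900; Unit 5A $1,992,000. Sum = $6,437,600.
Difference $6,437,500 − $6,437,600 = −$100 applied to largest days (Unit 5A): Unit 5A becomes $1,991,900.

Unit G2: $1,736,900 · Unit 5B: $1,293,600 · Unit 3B: $680,200 · Unit 4B: $413,000 · Unit PH1: $321,900 · Unit 5A: $1,991,900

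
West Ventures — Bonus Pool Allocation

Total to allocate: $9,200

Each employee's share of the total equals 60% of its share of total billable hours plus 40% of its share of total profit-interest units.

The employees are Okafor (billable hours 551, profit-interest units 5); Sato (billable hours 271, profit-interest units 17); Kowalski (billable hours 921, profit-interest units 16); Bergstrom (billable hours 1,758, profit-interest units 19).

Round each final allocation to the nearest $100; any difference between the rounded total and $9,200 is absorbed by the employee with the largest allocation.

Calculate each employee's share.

Okafor: $1,200 | Sato: $1,500 | Kowalski: $2,500 | Bergstrom: $4,000

Billable hours total 3,501; profit-interest units total 57.
Blended shares (60% billable hours + 40% profit-interest units): Okafor 0.1295; Sato 0.1657; Kowalski 0.2701; Bergstrom 0.4346.
Unrounded shares: Okafor 1,191.56; Sato 1,524.83; Kowalski 2,485.12; Bergstrom 3,998.49.
After rounding ($100): Okafor $1,200; Sato $1,500; Kowalski $2,500; Bergstrom $4,000. Sum = $9,200.
Rounded total matches; no reconciliation needed.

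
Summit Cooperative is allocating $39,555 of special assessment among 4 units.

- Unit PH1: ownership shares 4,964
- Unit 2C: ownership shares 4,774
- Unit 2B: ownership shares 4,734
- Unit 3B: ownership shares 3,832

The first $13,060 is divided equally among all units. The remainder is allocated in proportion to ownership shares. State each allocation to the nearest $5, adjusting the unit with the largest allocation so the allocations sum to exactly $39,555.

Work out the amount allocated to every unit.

$13,060 shared equally gives $3,265 per unit.
Remainder $26,495 by ownership shares (total 18,304): Unit PH1 7,185.38 → $7,185; Unit 2C 6,910.35 → $6,910; Unit 2B 6,852.45 → $6,850; Unit 3B 5,546.81 → $5,545.
Rounding difference +$5 on remainder applied to Unit PH1.
Totals: Unit PH1 $3,265 + $7,190 = $10,455; Unit 2C $3,265 + $6,910 = $10,175; Unit 2B $3,265 + $6,850 = $10,115; Unit 3B $3,265 + $5,545 = $8,810.

Unit PH1: $10,455; Unit 2C: $10,175; Unit 2B: $10,115; Unit 3B: $8,810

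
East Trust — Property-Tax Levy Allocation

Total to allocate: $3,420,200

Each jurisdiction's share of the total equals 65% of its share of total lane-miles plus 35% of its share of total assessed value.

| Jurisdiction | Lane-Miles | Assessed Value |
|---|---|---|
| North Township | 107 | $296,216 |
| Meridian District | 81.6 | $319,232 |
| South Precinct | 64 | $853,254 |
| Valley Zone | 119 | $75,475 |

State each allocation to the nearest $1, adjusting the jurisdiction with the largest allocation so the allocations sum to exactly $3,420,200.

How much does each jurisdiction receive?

North Township: $869,768 · Meridian District: $735,653 · South Precinct: $1,044,342 · Valley Zone: $770,437

Lane-miles total 371.6; assessed value total 1,544,177.
Combined weights (65% lane-miles + 35% assessed value): North Township 0.2543; Meridian District 0.2151; South Precinct 0.3053; Valley Zone 0.2253.
Proportional shares: North Township 869,768.25; Meridian District 735,652.85; South Precinct 1,044,341.44; Valley Zone 770,437.46.
After rounding ($1): North Township $869,768; Meridian District $735,653; South Precinct $1,044,341; Valley Zone $770,437. Sum = $3,420,199.
Difference $3,420,200 − $3,420,199 = +$1 applied to largest allocation (South Precinct): South Precinct becomes $1,044,342.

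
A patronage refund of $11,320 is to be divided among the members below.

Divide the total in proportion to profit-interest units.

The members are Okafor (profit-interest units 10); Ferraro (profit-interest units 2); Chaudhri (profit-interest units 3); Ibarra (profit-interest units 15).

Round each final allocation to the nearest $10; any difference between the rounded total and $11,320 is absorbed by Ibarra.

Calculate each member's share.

Okafor: $3,770; Ferraro: $750; Chaudhri: $1,130; Ibarra: $5,670

Total profit-interest units = 30.
Proportional shares: Okafor 10/30 × $11,320 = 3,773.33; Ferraro 2/30 × $11,320 = 754.67; Chaudhri 3/30 × $11,320 = 1,132.00; Ibarra 15/30 × $11,320 = 5,660.00.
After rounding ($10): Okafor $3,770; Ferraro $750; Chaudhri $1,130; Ibarra $5,660. Sum = $11,310.
Difference $11,320 − $11,310 = +$10 applied to Ibarra: Ibarra becomes $5,670.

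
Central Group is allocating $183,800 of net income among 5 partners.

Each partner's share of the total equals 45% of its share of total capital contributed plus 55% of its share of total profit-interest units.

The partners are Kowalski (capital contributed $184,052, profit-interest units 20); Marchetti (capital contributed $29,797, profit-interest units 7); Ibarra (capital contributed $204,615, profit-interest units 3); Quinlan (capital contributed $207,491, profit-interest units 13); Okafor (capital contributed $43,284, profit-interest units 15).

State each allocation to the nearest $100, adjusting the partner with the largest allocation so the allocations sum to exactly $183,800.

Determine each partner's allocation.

Kowalski: $57,600 | Marchetti: $15,900 | Ibarra: $30,500 | Quinlan: $48,300 | Okafor: $31,500

Capital contributed total 669,239; profit-interest units total 58.
Composite weights (45% capital contributed + 55% profit-interest units): Kowalski 0.3134; Marchetti 0.0864; Ibarra 0.1660; Quinlan 0.2628; Okafor 0.1713.
Raw shares: Kowalski 57,605.26; Marchetti 15,883.07; Ibarra 30,516.78; Quinlan 48,301.53; Okafor 31,493.35.
After rounding ($100): Kowalski $57,600; Marchetti $15,900; Ibarra $30,500; Quinlan $48,300; Okafor $31,500. Sum = $183,800.
No rounding difference to absorb.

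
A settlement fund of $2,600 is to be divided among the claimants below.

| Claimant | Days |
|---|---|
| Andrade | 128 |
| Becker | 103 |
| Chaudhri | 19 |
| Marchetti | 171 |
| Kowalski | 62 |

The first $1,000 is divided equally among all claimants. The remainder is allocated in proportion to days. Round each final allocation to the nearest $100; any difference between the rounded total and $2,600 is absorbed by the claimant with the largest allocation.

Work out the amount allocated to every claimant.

First tranche $1,000 split equally: $200 each.
Remainder $1,600 by days (total 483): Andrade 424.02 → $400; Becker 341.20 → $300; Chaudhri 62.94 → $100; Marchetti 566.46 → $600; Kowalski 205.38 → $200.
Totals: Andrade $200 + $400 = $600; Becker $200 + $300 = $500; Chaudhri $200 + $100 = $300; Marchetti $200 + $600 = $800; Kowalski $200 + $200 = $400.

Andrade: $600 · Becker: $500 · Chaudhri: $300 · Marchetti: $800 · Kowalski: $400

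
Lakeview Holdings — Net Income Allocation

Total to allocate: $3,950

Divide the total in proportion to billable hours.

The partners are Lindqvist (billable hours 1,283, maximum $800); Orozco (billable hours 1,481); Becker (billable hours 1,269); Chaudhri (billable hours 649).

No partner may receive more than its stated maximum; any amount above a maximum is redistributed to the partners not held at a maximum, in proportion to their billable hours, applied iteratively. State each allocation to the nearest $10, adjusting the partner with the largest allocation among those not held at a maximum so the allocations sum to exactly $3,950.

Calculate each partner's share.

Sum of billable hours: 4,682.
Proportional shares (ignoring caps): Lindqvist 1,082.41; Orozco 1,249.46; Becker 1,070.60; Chaudhri 547.53.
Cap binds for Lindqvist ($800); remaining pool $3,150 reallocated over remaining billable hours 3,399.
Remaining shares: Orozco 1,372.51 → $1,370; Becker 1,176.04 → $1,180; Chaudhri 601.46 → $600.

Lindqvist: $800 · Orozco: $1,370 · Becker: $1,180 · Chaudhri: $600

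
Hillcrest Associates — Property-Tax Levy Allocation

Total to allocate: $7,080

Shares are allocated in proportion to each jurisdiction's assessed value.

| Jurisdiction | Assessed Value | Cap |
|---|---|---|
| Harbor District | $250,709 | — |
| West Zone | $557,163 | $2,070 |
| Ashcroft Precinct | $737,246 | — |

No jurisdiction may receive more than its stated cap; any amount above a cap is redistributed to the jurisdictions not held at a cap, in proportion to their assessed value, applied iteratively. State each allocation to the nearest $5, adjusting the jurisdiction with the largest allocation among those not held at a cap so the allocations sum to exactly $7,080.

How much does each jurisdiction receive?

Harbor District: $1,270 | West Zone: $2,070 | Ashcroft Precinct: $3,740

Total assessed value = 1,545,118.
Unconstrained shares: Harbor District 1,148.79; West Zone 2,553.02; Ashcroft Precinct 3,378.19.
Held at cap: West Zone ($2,070); remaining pool $5,010 reallocated over remaining assessed value 987,955.
Shares after redistribution: Harbor District 1,271.37 → $1,270; Ashcroft Precinct 3,738.63 → $3,740.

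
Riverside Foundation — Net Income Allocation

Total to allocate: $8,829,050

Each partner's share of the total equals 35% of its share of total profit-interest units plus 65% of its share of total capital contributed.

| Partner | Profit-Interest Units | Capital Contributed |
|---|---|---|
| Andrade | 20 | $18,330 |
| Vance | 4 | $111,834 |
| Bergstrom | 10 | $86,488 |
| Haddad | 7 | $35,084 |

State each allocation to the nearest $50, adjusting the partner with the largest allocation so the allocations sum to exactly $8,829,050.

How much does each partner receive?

Andrade: $1,925,250; Vance: $2,851,000; Bergstrom: $2,725,400; Haddad: $1,327,400

Totals — profit-interest units 41, capital contributed 251,736.
Blended shares (35% profit-interest units + 65% capital contributed): Andrade 0.2181; Vance 0.3229; Bergstrom 0.3087; Haddad 0.1503.
Raw shares: Andrade 1,925,271.93; Vance 2,850,984.74; Bergstrom 2,725,385.88; Haddad 1,327,407.45.
After rounding ($50): Andrade $1,925,250; Vance $2,851,000; Bergstrom $2,725,400; Haddad $1,327,400. Sum = $8,829,050.
No rounding difference to absorb.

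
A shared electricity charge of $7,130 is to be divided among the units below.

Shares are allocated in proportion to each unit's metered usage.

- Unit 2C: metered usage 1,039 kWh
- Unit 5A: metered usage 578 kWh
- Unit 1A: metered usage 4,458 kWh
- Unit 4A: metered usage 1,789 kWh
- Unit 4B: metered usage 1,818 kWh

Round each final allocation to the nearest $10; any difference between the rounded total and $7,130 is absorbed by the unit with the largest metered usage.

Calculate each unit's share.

Total metered usage = 1,039 + 578 + 4,458 + 1,789 + 1,818 = 9,682.
Unrounded shares: Unit 2C 765.14; Unit 5A 425.65; Unit 1A 3,282.95; Unit 4A 1,317.45; Unit 4B 1,338.81.
Rounded to nearest $10: Unit 2C $770; Unit 5A $430; Unit 1A $3,280; Unit 4A $1,320; Unit 4B $1,340. Sum = $7,140.
Difference $7,130 − $7,140 = −$10 applied to largest metered usage (Unit 1A): Unit 1A becomes $3,270.

Unit 2C: $770 · Unit 5A: $430 · Unit 1A: $3,270 · Unit 4A: $1,320 · Unit 4B: $1,340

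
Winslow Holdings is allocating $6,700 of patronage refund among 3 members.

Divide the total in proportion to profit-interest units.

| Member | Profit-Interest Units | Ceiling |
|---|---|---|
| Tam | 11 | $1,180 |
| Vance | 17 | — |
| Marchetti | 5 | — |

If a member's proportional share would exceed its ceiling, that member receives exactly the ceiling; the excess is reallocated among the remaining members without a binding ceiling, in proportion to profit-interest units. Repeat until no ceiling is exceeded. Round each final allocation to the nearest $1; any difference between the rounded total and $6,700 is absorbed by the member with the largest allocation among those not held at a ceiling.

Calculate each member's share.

Sum of profit-interest units: 33.
Proportional shares (ignoring caps): Tam 2,233.33; Vance 3,451.52; Marchetti 1,015.15.
Capped: Tam ($1,180); remaining pool $5,520 reallocated over remaining profit-interest units 22.
Shares after redistribution: Vance 4,265.45 → $4,265; Marchetti 1,254.55 → $1,255.

Tam: $1,180 | Vance: $4,265 | Marchetti: $1,255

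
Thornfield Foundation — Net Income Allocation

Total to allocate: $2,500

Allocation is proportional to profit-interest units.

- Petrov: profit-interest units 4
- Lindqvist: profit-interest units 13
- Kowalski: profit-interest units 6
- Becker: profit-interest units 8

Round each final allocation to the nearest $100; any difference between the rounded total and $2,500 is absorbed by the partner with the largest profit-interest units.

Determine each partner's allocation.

Petrov: $300 | Lindqvist: $1,100 | Kowalski: $500 | Becker: $600

Sum of profit-interest units: 4 + 13 + 6 + 8 = 31.
Unrounded shares: Petrov 322.58; Lindqvist 1,048.39; Kowalski 483.87; Becker 645.16.
Rounded to nearest $100: Petrov $300; Lindqvist $1,000; Kowalski $500; Becker $600. Sum = $2,400.
Difference $2,500 − $2,400 = +$100 applied to largest profit-interest units (Lindqvist): Lindqvist becomes $1,100.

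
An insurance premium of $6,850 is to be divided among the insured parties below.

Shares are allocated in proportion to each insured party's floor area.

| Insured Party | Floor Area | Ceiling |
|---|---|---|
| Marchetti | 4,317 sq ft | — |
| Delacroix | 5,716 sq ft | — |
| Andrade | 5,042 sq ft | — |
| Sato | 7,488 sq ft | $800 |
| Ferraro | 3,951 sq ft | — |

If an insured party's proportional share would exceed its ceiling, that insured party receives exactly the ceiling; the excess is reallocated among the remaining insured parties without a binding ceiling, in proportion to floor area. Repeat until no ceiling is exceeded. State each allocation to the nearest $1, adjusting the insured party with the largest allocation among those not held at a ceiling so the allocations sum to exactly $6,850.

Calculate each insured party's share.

Marchetti: $1,373 | Delacroix: $1,818 | Andrade: $1,603 | Sato: $800 | Ferraro: $1,256

Total floor area = 26,514.
Pro-rata shares before constraints: Marchetti 1,115.31; Delacroix 1,476.75; Andrade 1,302.62; Sato 1,934.56; Ferraro 1,020.76.
Cap binds for Sato ($800); residual $6,050 reallocated over remaining floor area 19,026.
Remaining shares: Marchetti 1,372.75 → $1,373; Delacroix 1,817.61 → $1,818; Andrade 1,603.28 → $1,603; Ferraro 1,256.36 → $1,256.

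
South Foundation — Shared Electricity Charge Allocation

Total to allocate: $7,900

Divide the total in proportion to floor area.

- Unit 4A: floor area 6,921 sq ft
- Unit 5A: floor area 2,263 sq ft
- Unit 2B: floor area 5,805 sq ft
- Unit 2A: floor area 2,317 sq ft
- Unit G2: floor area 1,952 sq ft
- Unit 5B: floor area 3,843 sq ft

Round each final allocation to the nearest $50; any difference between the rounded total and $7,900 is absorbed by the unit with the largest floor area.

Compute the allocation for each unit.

Sum of floor area: 23,101.
Unrounded shares: Unit 4A 6,921/23,101 × $7,900 = 2,366.82; Unit 5A 2,263/23,101 × $7,900 = 773.89; Unit 2B 5,805/23,101 × $7,900 = 1,985.17; Unit 2A 2,317/23,101 × $7,900 = 792.36; Unit G2 1,952/23,101 × $7,900 = 667.54; Unit 5B 3,843/23,101 × $7,900 = 1,314.22.
Rounded to nearest $50: Unit 4A $2,350; Unit 5A $750; Unit 2B $2,000; Unit 2A $800; Unit G2 $650; Unit 5B $1,300. Sum = $7,850.
Difference $7,900 − $7,850 = +$50 applied to largest floor area (Unit 4A): Unit 4A becomes $2,400.

Unit 4A: $2,400 | Unit 5A: $750 | Unit 2B: $2,000 | Unit 2A: $800 | Unit G2: $650 | Unit 5B: $1,300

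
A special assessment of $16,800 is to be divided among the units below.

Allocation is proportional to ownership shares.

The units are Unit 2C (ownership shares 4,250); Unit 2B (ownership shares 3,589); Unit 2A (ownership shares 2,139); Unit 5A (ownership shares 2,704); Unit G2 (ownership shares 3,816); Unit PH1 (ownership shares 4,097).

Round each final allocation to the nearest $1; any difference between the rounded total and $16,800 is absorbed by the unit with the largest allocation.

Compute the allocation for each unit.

Unit 2C: $3,466; Unit 2B: $2,928; Unit 2A: $1,745; Unit 5A: $2,206; Unit G2: $3,113; Unit PH1: $3,342

Ownership shares total: 20,595.
Raw shares: Unit 2C 4,250/20,595 × $16,800 = 3,466.86; Unit 2B 3,589/20,595 × $16,800 = 2,927.66; Unit 2A 2,139/20,595 × $16,800 = 1,744.85; Unit 5A 2,704/20,595 × $16,800 = 2,205.74; Unit G2 3,816/20,595 × $16,800 = 3,112.83; Unit PH1 4,097/20,595 × $16,800 = 3,342.05.
After rounding ($1): Unit 2C $3,467; Unit 2B $2,928; Unit 2A $1,745; Unit 5A $2,206; Unit G2 $3,113; Unit PH1 $3,342. Sum = $16,801.
Difference $16,800 − $16,801 = −$1 applied to largest allocation (Unit 2C): Unit 2C becomes $3,466.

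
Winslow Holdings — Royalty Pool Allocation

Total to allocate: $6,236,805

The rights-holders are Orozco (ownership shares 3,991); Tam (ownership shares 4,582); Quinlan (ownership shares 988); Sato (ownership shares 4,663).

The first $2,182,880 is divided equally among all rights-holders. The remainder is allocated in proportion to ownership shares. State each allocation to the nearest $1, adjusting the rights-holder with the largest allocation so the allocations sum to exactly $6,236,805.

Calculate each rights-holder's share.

Orozco: $1,683,179 · Tam: $1,851,617 · Quinlan: $827,306 · Sato: $1,874,703

Equal tier: $2,182,880 ÷ 4 = $545,720 apiece.
Remainder $4,053,925 by ownership shares (total 14,224): Orozco 1,137,458.85 → $1,137,459; Tam 1,305,897.38 → $1,305,897; Quinlan 281,585.90 → $281,586; Sato 1,328,982.87 → $1,328,983.
Totals: Orozco $545,720 + $1,137,459 = $1,683,179; Tam $545,720 + $1,305,897 = $1,851,617; Quinlan $545,720 + $281,586 = $827,306; Sato $545,720 + $1,328,983 = $1,874,703.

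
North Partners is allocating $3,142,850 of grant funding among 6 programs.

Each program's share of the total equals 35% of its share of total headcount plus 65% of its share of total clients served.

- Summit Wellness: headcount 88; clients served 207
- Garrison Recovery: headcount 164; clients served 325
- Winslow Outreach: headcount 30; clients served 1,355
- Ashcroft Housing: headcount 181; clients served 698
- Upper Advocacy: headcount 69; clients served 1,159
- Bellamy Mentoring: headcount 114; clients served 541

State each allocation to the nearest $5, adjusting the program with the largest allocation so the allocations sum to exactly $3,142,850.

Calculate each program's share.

Summit Wellness: $248,530; Garrison Recovery: $434,200; Winslow Outreach: $697,075; Ashcroft Housing: $640,970; Upper Advocacy: $670,040; Bellamy Mentoring: $452,035

Totals — headcount 646, clients served 4,285.
Combined weights (35% headcount + 65% clients served): Summit Wellness 0.0791; Garrison Recovery 0.1382; Winslow Outreach 0.2218; Ashcroft Housing 0.2039; Upper Advocacy 0.2132; Bellamy Mentoring 0.1438.
Unrounded shares: Summit Wellness 248,531.08; Garrison Recovery 434,198.47; Winslow Outreach 697,073.01; Ashcroft Housing 640,971.67; Upper Advocacy 670,039.50; Bellamy Mentoring 452,036.27.
At nearest $5: Summit Wellness $248,530; Garrison Recovery $434,200; Winslow Outreach $697,075; Ashcroft Housing $640,970; Upper Advocacy $670,040; Bellamy Mentoring $452,035. Sum = $3,142,850.
Sum already equals the total — no adjustment.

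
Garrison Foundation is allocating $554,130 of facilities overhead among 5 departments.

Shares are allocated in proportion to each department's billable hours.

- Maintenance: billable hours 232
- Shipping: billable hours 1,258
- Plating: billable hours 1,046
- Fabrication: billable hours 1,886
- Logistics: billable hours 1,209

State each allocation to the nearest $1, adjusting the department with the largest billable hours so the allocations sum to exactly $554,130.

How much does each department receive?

Sum of billable hours: 232 + 1,258 + 1,046 + 1,886 + 1,209 = 5,631.
Unrounded shares: Maintenance 22,830.43; Shipping 123,796.05; Plating 102,933.76; Fabrication 185,595.66; Logistics 118,974.10.
After rounding ($1): Maintenance $22,830; Shipping $123,796; Plating $102,934; Fabrication $185,596; Logistics $118,974. Sum = $554,130.
No rounding difference to absorb.

Maintenance: $22,830 | Shipping: $123,796 | Plating: $102,934 | Fabrication: $185,596 | Logistics: $118,974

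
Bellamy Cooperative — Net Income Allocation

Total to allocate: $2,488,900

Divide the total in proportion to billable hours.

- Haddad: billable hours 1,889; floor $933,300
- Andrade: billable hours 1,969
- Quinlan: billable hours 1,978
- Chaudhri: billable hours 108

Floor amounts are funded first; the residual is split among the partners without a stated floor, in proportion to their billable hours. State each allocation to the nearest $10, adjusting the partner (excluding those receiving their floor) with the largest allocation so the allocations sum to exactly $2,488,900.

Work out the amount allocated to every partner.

Guaranteed amounts: Haddad $933,300. Remaining pool $1,555,600.
Remaining pool split over remaining billable hours 4,055: Andrade 755,357.93 → $755,360; Quinlan 758,810.55 → $758,810; Chaudhri 41,431.52 → $41,430.

Haddad: $933,300; Andrade: $755,360; Quinlan: $758,810; Chaudhri: $41,430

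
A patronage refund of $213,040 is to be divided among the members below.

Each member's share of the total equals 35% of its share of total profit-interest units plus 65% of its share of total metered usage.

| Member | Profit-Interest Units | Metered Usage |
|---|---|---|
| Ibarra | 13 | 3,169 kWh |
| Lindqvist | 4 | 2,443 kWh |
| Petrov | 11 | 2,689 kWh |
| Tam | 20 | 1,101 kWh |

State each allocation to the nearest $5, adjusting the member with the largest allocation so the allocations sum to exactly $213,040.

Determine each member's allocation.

Ibarra: $66,870 | Lindqvist: $42,195 | Petrov: $56,690 | Tam: $47,285

Totals — profit-interest units 48, metered usage 9,402.
Combined weights (35% profit-interest units + 65% metered usage): Ibarra 0.3139; Lindqvist 0.1981; Petrov 0.2661; Tam 0.2220.
Unrounded shares: Ibarra 66,868.58; Lindqvist 42,195.04; Petrov 56,692.13; Tam 47,284.25.
After rounding ($5): Ibarra $66,870; Lindqvist $42,195; Petrov $56,690; Tam $47,285. Sum = $213,040.
Sum already equals the total — no adjustment.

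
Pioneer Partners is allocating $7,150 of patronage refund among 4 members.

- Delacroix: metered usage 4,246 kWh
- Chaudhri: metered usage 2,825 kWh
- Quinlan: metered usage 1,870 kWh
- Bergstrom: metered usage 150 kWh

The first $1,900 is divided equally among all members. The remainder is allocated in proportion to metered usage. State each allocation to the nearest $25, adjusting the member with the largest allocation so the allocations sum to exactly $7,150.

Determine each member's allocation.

Delacroix: $2,950; Chaudhri: $2,100; Quinlan: $1,550; Bergstrom: $550

$1,900 shared equally gives $475 per member.
Remainder $5,250 by metered usage (total 9,091): Delacroix 2,452.04 → $2,450; Chaudhri 1,631.42 → $1,625; Quinlan 1,079.91 → $1,075; Bergstrom 86.62 → $75.
Rounding difference +$25 on remainder applied to Delacroix.
Totals: Delacroix $475 + $2,475 = $2,950; Chaudhri $475 + $1,625 = $2,100; Quinlan $475 + $1,075 = $1,550; Bergstrom $475 + $75 = $550.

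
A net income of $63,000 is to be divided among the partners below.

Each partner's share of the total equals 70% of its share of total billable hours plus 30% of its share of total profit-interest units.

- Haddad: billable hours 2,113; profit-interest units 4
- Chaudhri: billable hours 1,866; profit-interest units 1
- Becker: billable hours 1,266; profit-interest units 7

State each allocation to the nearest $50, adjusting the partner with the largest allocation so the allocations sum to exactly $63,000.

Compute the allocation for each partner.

Haddad: $24,100; Chaudhri: $17,250; Becker: $21,650

Totals — billable hours 5,245, profit-interest units 12.
Blended shares (70% billable hours + 30% profit-interest units): Haddad 0.3820; Chaudhri 0.2740; Becker 0.3440.
Raw shares: Haddad 24,066.12; Chaudhri 17,264.34; Becker 21,669.54.
At nearest $50: Haddad $24,050; Chaudhri $17,250; Becker $21,650. Sum = $62,950.
Difference $63,000 − $62,950 = +$50 applied to largest allocation (Haddad): Haddad becomes $24,100.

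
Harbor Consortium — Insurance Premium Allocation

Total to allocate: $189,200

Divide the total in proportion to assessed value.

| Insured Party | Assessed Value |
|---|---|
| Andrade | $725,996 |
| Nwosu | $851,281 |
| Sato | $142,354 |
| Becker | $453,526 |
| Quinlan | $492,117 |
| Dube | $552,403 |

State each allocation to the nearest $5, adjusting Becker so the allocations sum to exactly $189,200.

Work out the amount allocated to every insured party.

Sum of assessed value: 3,217,677.
Pro-rata amounts: Andrade 725,996/3,217,677 × $189,200 = 42,688.70; Nwosu 851,281/3,217,677 × $189,200 = 50,055.48; Sato 142,354/3,217,677 × $189,200 = 8,370.44; Becker 453,526/3,217,677 × $189,200 = 26,667.41; Quinlan 492,117/3,217,677 × $189,200 = 28,936.57; Dube 552,403/3,217,677 × $189,200 = 32,481.40.
After rounding ($5): Andrade $42,690; Nwosu $50,055; Sato $8,370; Becker $26,665; Quinlan $28,935; Dube $32,480. Sum = $189,195.
Difference $189,200 − $189,195 = +$5 applied to Becker: Becker becomes $26,670.

Andrade: $42,690 | Nwosu: $50,055 | Sato: $8,370 | Becker: $26,670 | Quinlan: $28,935 | Dube: $32,480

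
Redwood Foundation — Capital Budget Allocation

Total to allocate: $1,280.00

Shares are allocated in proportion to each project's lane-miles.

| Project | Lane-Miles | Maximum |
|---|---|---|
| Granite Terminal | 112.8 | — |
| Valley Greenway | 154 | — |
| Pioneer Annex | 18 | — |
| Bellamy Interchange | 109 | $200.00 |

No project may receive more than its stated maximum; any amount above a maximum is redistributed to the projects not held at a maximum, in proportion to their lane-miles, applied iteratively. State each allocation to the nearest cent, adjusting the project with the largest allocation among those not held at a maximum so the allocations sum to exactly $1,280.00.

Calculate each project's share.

Granite Terminal: $427.75 | Valley Greenway: $583.99 | Pioneer Annex: $68.26 | Bellamy Interchange: $200.00

Combined lane-miles = 393.8.
Pro-rata shares before constraints: Granite Terminal 366.6430; Valley Greenway 500.5587; Pioneer Annex 58.5069; Bellamy Interchange 354.2915.
Capped: Bellamy Interchange ($200.00); remaining pool $1,080.00 reallocated over remaining lane-miles 284.8.
Redistributed shares: Granite Terminal 427.7528 → $427.75; Valley Greenway 583.9888 → $583.99; Pioneer Annex 68.2584 → $68.26.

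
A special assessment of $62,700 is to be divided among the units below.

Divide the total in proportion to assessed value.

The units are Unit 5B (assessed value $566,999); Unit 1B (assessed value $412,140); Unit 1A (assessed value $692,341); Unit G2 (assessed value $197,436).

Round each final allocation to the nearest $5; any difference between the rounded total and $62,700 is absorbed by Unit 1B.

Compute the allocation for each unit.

Unit 5B: $19,020; Unit 1B: $13,830; Unit 1A: $23,225; Unit G2: $6,625

Sum of assessed value: 1,868,916.
Pro-rata amounts: Unit 5B 566,999/1,868,916 × $62,700 = 19,022.17; Unit 1B 412,140/1,868,916 × $62,700 = 13,826.83; Unit 1A 692,341/1,868,916 × $62,700 = 23,227.25; Unit G2 197,436/1,868,916 × $62,700 = 6,623.75.
Rounded to nearest $5: Unit 5B $19,020; Unit 1B $13,825; Unit 1A $23,225; Unit G2 $6,625. Sum = $62,695.
Difference $62,700 − $62,695 = +$5 applied to Unit 1B: Unit 1B becomes $13,830.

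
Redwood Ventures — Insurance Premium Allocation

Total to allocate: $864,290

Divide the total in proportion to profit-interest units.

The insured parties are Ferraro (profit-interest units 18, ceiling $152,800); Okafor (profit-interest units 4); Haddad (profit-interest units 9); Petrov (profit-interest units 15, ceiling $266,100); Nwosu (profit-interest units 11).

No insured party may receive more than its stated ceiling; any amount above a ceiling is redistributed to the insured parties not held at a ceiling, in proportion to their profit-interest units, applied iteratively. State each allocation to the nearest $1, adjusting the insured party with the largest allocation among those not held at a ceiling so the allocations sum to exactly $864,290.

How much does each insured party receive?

Total profit-interest units = 57.
Pro-rata shares before constraints: Ferraro 272,933.68; Okafor 60,651.93; Haddad 136,466.84; Petrov 227,444.74; Nwosu 166,792.81.
Cap binds for Ferraro ($152,800); residual $711,490 reallocated over remaining profit-interest units 39.
Cap binds for Petrov ($266,100); residual $445,390 reallocated over remaining profit-interest units 24.
Shares after redistribution: Okafor 74,231.67 → $74,232; Haddad 167,021.25 → $167,021; Nwosu 204,137.08 → $204,137.

Ferraro: $152,800 | Okafor: $74,232 | Haddad: $167,021 | Petrov: $266,100 | Nwosu: $204,137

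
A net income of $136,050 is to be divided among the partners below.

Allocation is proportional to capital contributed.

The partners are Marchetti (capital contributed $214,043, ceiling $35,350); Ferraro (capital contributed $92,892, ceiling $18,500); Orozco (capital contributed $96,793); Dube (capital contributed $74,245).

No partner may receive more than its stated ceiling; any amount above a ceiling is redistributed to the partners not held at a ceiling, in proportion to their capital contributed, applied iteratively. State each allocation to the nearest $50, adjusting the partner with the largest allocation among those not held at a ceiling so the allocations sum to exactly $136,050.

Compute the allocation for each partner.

Marchetti: $35,350 · Ferraro: $18,500 · Orozco: $46,500 · Dube: $35,700

Total capital contributed = 477,973.
Pro-rata shares before constraints: Marchetti 60,925.09; Ferraro 26,440.73; Orozco 27,551.11; Dube 21,133.06.
Cap binds for Marchetti ($35,350), Ferraro ($18,500); remaining pool $82,200 reallocated over remaining capital contributed 171,038.
Shares after redistribution: Orozco 46,518.23 → $46,500; Dube 35,681.77 → $35,700.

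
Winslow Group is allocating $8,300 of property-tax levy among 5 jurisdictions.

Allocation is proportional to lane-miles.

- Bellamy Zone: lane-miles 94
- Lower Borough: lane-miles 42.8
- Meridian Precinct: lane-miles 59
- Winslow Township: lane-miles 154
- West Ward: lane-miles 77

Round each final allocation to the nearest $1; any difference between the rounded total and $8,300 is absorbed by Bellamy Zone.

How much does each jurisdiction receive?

Combined lane-miles = 426.8.
Raw shares: Bellamy Zone 94/426.8 × $8,300 = 1,828.02; Lower Borough 42.8/426.8 × $8,300 = 832.33; Meridian Precinct 59/426.8 × $8,300 = 1,147.38; Winslow Township 154/426.8 × $8,300 = 2,994.85; West Ward 77/426.8 × $8,300 = 1,497.42.
At nearest $1: Bellamy Zone $1,828; Lower Borough $832; Meridian Precinct $1,147; Winslow Township $2,995; West Ward $1,497. Sum = $8,299.
Difference $8,300 − $8,299 = +$1 applied to Bellamy Zone: Bellamy Zone becomes $1,829.

Bellamy Zone: $1,829 | Lower Borough: $832 | Meridian Precinct: $1,147 | Winslow Township: $2,995 | West Ward: $1,497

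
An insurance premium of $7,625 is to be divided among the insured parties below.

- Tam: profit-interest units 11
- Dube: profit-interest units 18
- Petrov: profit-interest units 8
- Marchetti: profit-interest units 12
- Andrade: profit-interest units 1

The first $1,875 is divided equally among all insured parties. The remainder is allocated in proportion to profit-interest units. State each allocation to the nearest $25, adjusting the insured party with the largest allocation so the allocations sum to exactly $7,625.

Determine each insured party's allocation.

$1,875 shared equally gives $375 per insured party.
Remainder $5,750 by profit-interest units (total 50): Tam 1,265.00 → $1,275; Dube 2,070.00 → $2,075; Petrov 920.00 → $925; Marchetti 1,380.00 → $1,375; Andrade 115.00 → $125.
Rounding difference −$25 on remainder applied to Dube.
Totals: Tam $375 + $1,275 = $1,650; Dube $375 + $2,050 = $2,425; Petrov $375 + $925 = $1,300; Marchetti $375 + $1,375 = $1,750; Andrade $375 + $125 = $500.

Tam: $1,650 | Dube: $2,425 | Petrov: $1,300 | Marchetti: $1,750 | Andrade: $500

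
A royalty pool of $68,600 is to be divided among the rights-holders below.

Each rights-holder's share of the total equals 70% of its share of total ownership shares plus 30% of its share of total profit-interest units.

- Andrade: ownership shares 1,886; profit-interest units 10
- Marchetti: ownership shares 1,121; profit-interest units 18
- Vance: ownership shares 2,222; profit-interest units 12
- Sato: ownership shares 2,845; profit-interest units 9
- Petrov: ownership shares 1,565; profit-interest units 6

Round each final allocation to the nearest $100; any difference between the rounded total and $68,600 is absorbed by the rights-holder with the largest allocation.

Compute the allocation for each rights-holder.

Andrade: $13,100 | Marchetti: $12,300 | Vance: $15,600 | Sato: $17,600 | Petrov: $10,000

Totals — ownership shares 9,639, profit-interest units 55.
Combined weights (70% ownership shares + 30% profit-interest units): Andrade 0.1915; Marchetti 0.1796; Vance 0.2268; Sato 0.2557; Petrov 0.1464.
Pro-rata amounts: Andrade 13,137.58; Marchetti 12,319.92; Vance 15,559.84; Sato 17,540.98; Petrov 10,041.68.
Rounded to nearest $100: Andrade $13,100; Marchetti $12,300; Vance $15,600; Sato $17,500; Petrov $10,000. Sum = $68,500.
Difference $68,600 − $68,500 = +$100 applied to largest allocation (Sato): Sato becomes $17,600.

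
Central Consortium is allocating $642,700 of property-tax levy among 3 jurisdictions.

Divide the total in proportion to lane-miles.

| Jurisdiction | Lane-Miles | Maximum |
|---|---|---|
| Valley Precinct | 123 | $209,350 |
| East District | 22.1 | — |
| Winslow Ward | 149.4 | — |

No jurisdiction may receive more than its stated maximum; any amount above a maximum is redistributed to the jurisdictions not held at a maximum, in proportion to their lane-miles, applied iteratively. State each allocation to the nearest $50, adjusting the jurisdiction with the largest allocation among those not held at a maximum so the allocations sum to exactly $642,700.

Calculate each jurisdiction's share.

Valley Precinct: $209,350 | East District: $55,850 | Winslow Ward: $377,500

Combined lane-miles = 294.5.
Unconstrained shares: Valley Precinct 268,428.18; East District 48,229.78; Winslow Ward 326,042.04.
Cap binds for Valley Precinct ($209,350); remaining pool $433,350 reallocated over remaining lane-miles 171.5.
Shares after redistribution: East District 55,842.77 → $55,850; Winslow Ward 377,507.23 → $377,500.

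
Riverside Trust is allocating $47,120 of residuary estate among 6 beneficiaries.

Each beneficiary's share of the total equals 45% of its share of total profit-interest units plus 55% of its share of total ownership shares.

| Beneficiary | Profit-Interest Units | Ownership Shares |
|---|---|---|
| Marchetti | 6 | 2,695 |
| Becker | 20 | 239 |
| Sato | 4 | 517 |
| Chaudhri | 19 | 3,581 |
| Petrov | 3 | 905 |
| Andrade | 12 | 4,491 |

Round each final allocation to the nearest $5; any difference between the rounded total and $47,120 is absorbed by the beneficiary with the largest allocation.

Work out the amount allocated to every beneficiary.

Totals — profit-interest units 64, ownership shares 12,428.
Composite weights (45% profit-interest units + 55% ownership shares): Marchetti 0.1615; Becker 0.1512; Sato 0.0510; Chaudhri 0.2921; Petrov 0.0611; Andrade 0.2831.
Proportional shares: Marchetti 7,607.73; Becker 7,124.63; Sato 2,403.35; Chaudhri 13,762.37; Petrov 2,881.13; Andrade 13,340.79.
After rounding ($5): Marchetti $7,610; Becker $7,125; Sato $2,405; Chaudhri $13,760; Petrov $2,880; Andrade $13,340. Sum = $47,120.
Sum already equals the total — no adjustment.

Marchetti: $7,610; Becker: $7,125; Sato: $2,405; Chaudhri: $13,760; Petrov: $2,880; Andrade: $13,340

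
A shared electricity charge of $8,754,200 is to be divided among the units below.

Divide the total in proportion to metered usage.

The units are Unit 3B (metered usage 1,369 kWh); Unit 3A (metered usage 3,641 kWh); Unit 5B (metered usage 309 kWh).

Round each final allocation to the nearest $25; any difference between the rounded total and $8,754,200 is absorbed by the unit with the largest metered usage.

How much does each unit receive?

Unit 3B: $2,253,150; Unit 3A: $5,992,475; Unit 5B: $508,575

Combined metered usage = 5,319.
Unrounded shares: Unit 3B 1,369/5,319 × $8,754,200 = 2,253,149.05; Unit 3A 3,641/5,319 × $8,754,200 = 5,992,487.72; Unit 5B 309/5,319 × $8,754,200 = 508,563.23.
After rounding ($25): Unit 3B $2,253,150; Unit 3A $5,992,500; Unit 5B $508,575. Sum = $8,754,225.
Difference $8,754,200 − $8,754,225 = −$25 applied to largest metered usage (Unit 3A): Unit 3A becomes $5,992,475.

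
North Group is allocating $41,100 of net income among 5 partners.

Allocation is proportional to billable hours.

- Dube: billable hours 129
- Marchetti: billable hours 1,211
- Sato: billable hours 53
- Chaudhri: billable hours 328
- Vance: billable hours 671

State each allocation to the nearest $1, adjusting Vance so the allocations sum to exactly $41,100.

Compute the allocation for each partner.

Combined billable hours = 2,392.
Raw shares: Dube 129/2,392 × $41,100 = 2,216.51; Marchetti 1,211/2,392 × $41,100 = 20,807.73; Sato 53/2,392 × $41,100 = 910.66; Chaudhri 328/2,392 × $41,100 = 5,635.79; Vance 671/2,392 × $41,100 = 11,529.31.
At nearest $1: Dube $2,217; Marchetti $20,808; Sato $911; Chaudhri $5,636; Vance $11,529. Sum = $41,101.
Difference $41,100 − $41,101 = −$1 applied to Vance: Vance becomes $11,528.

Dube: $2,217; Marchetti: $20,808; Sato: $911; Chaudhri: $5,636; Vance: $11,528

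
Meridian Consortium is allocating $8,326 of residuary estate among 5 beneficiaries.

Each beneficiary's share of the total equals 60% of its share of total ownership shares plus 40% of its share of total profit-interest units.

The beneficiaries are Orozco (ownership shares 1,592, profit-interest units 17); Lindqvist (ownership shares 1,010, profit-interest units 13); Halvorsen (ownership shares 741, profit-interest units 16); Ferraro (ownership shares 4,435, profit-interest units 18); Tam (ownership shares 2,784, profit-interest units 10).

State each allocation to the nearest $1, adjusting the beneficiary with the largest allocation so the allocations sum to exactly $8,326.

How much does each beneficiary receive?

Orozco: $1,518; Lindqvist: $1,063; Halvorsen: $1,071; Ferraro: $2,907; Tam: $1,767

Totals — ownership shares 10,562, profit-interest units 74.
Composite weights (60% ownership shares + 40% profit-interest units): Orozco 0.1823; Lindqvist 0.1276; Halvorsen 0.1286; Ferraro 0.3492; Tam 0.2122.
Unrounded shares: Orozco 1,518.07; Lindqvist 1,062.78; Halvorsen 1,070.56; Ferraro 2,907.76; Tam 1,766.83.
At nearest $1: Orozco $1,518; Lindqvist $1,063; Halvorsen $1,071; Ferraro $2,908; Tam $1,767. Sum = $8,327.
Difference $8,326 − $8,327 = −$1 applied to largest allocation (Ferraro): Ferraro becomes $2,907.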